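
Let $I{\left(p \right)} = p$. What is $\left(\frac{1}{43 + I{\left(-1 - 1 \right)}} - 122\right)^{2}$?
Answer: $\frac{25010001}{1681} \approx 14878.0$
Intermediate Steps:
$\left(\frac{1}{43 + I{\left(-1 - 1 \right)}} - 122\right)^{2} = \left(\frac{1}{43 - 2} - 122\right)^{2} = \left(\frac{1}{41} - 122\right)^{2} = \left(- \frac{5001}{41}\right)^{2} = \frac{25010001}{1681}$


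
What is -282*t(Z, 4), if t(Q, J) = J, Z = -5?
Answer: -1128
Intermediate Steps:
-282*t(Z, 4) = -282*4 = -1128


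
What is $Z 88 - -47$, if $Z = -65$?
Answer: $-5673$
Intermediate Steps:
$Z 88 - -47 = \left(-65\right) 88 - -47 = -5720 + 47 = -5673$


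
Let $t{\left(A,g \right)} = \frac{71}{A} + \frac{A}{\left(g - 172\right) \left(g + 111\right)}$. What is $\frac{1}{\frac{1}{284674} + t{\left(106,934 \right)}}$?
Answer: $\frac{3003550537845}{2012222528183} \approx 1.4927$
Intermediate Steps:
$t{\left(A,g \right)} = \frac{71}{A} + \frac{A}{\left(-172 + g\right) \left(111 + g\right)}$
$\frac{1}{\frac{1}{284674} + t{\left(106,934 \right)}} = \frac{1}{\frac{1}{284674} + \frac{1355532 - 106^{2} - 71 \cdot 934^{2} + 4331 \cdot 934}{106 \left(19092 - 934^{2} + 61 \cdot 934\right)}} = \frac{1}{\frac{1}{284674} + \frac{1355532 - 11236 - 61937276 + 4045154}{106 \left(19092 - 872356 + 56974\right)}} = \frac{1}{\frac{1}{284674} + \frac{1}{106} \frac{1}{-796290} \left(-56547826\right)} = \frac{1}{\frac{1}{284674} + \frac{1}{106} \left(- \frac{1}{796290}\right) \left(-56547826\right)} = \frac{1}{\frac{1}{284674} + \frac{28273913}{42203370}} = \frac{1}{\frac{2012222528183}{3003550537845}} = \frac{3003550537845}{2012222528183}$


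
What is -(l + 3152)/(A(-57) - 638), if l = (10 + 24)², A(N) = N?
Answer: 4308/695 ≈ 6.1986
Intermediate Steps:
l = 1156 (l = 34² = 1156)
-(l + 3152)/(A(-57) - 638) = -(1156 + 3152)/(-57 - 638) = -4308/(-695) = -4308*(-1)/695 = -1*(-4308/695) = 4308/695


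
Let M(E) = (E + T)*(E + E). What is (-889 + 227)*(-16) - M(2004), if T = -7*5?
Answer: -7881160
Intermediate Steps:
T = -35
M(E) = 2*E*(-35 + E) (M(E) = (E - 35)*(E + E) = (-35 + E)*(2*E) = 2*E*(-35 + E))
(-889 + 227)*(-16) - M(2004) = (-889 + 227)*(-16) - 2*2004*(-35 + 2004) = -662*(-16) - 2*2004*1969 = 10592 - 1*7891752 = 10592 - 7891752 = -7881160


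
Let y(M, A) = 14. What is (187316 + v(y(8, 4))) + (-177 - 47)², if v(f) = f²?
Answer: 237688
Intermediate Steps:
(187316 + v(y(8, 4))) + (-177 - 47)² = (187316 + 14²) + (-177 - 47)² = (187316 + 196) + (-224)² = 187512 + 50176 = 237688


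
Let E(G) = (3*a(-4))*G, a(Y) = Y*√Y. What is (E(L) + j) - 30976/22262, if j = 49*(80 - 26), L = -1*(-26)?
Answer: 29437138/11131 - 624*I ≈ 2644.6 - 624.0*I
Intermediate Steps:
L = 26
a(Y) = Y^(3/2)
j = 2646 (j = 49*54 = 2646)
E(G) = -24*I*G (E(G) = (3*(-4)^(3/2))*G = (3*(-8*I))*G = (-24*I)*G = -24*I*G)
(E(L) + j) - 30976/22262 = (-24*I*26 + 2646) - 30976/22262 = (-624*I + 2646) - 30976*1/22262 = (2646 - 624*I) - 15488/11131 = 29437138/11131 - 624*I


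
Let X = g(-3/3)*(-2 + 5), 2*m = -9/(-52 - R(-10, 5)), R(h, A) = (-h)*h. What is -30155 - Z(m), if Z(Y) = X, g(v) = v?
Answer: -30152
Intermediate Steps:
R(h, A) = -h²
m = -3/32 (m = (-9/(-52 - (-1)*(-10)²))/2 = (-9/(-52 - (-1)*100))/2 = (-9/(-52 - 1*(-100)))/2 = (-9/(-52 + 100))/2 = (-9/48)/2 = (-9*1/48)/2 = (½)*(-3/16) = -3/32 ≈ -0.093750)
X = -3 (X = (-3/3)*(-2 + 5) = -3*⅓*3 = -1*3 = -3)
Z(Y) = -3
-30155 - Z(m) = -30155 - 1*(-3) = -30155 + 3 = -30152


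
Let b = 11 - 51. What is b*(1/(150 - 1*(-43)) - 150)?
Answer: 1157960/193 ≈ 5999.8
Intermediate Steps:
b = -40
b*(1/(150 - 1*(-43)) - 150) = -40*(1/(150 - 1*(-43)) - 150) = -40*(1/(150 + 43) - 150) = -40*(1/193 - 150) = -40*(-28949/193) = 1157960/193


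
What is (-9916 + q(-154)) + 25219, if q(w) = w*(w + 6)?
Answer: 38095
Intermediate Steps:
q(w) = w*(6 + w)
(-9916 + q(-154)) + 25219 = (-9916 - 154*(6 - 154)) + 25219 = (-9916 - 154*(-148)) + 25219 = (-9916 + 22792) + 25219 = 12876 + 25219 = 38095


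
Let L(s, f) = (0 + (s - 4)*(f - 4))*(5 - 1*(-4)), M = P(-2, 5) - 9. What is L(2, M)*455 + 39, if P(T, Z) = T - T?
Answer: 106509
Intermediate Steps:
P(T, Z) = 0
M = -9 (M = 0 - 9 = -9)
L(s, f) = 9*(-4 + f)*(-4 + s) (L(s, f) = (0 + (-4 + s)*(-4 + f))*(5 + 4) = (0 + (-4 + f)*(-4 + s))*9 = ((-4 + f)*(-4 + s))*9 = 9*(-4 + f)*(-4 + s))
L(2, M)*455 + 39 = (144 - 36*(-9) - 36*2 + 9*(-9)*2)*455 + 39 = (144 + 324 - 72 - 162)*455 + 39 = 234*455 + 39 = 106470 + 39 = 106509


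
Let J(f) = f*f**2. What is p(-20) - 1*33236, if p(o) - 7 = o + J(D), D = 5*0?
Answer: -33249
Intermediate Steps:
D = 0
J(f) = f**3
p(o) = 7 + o (p(o) = 7 + (o + 0**3) = 7 + (o + 0) = 7 + o)
p(-20) - 1*33236 = (7 - 20) - 1*33236 = -13 - 33236 = -33249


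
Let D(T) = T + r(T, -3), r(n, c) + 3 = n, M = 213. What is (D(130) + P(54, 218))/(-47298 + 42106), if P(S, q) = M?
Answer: -235/2596 ≈ -0.090524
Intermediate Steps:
r(n, c) = -3 + n
P(S, q) = 213
D(T) = -3 + 2*T (D(T) = T + (-3 + T) = -3 + 2*T)
(D(130) + P(54, 218))/(-47298 + 42106) = ((-3 + 2*130) + 213)/(-47298 + 42106) = ((-3 + 260) + 213)/(-5192) = (257 + 213)*(-1/5192) = 470*(-1/5192) = -235/2596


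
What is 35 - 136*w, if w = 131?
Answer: -17781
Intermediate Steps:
35 - 136*w = 35 - 136*131 = 35 - 17816 = -17781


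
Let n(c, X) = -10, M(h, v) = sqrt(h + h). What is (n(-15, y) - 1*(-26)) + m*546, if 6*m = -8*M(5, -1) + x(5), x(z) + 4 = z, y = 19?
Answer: 107 - 728*sqrt(10) ≈ -2195.1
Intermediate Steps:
M(h, v) = sqrt(2)*sqrt(h) (M(h, v) = sqrt(2*h) = sqrt(2)*sqrt(h))
x(z) = -4 + z
m = 1/6 - 4*sqrt(10)/3 (m = (-8*sqrt(2)*sqrt(5) + (-4 + 5))/6 = (-8*sqrt(10) + 1)/6 = (1 - 8*sqrt(10))/6 = 1/6 - 4*sqrt(10)/3 ≈ -4.0497)
(n(-15, y) - 1*(-26)) + m*546 = (-10 - 1*(-26)) + (1/6 - 4*sqrt(10)/3)*546 = (-10 + 26) + (91 - 728*sqrt(10)) = 16 + (91 - 728*sqrt(10)) = 107 - 728*sqrt(10)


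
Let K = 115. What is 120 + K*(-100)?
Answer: -11380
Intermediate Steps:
120 + K*(-100) = 120 + 115*(-100) = 120 - 11500 = -11380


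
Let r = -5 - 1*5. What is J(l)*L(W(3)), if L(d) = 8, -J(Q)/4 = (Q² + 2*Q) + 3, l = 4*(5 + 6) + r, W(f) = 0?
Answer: -39264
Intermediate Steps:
r = -10 (r = -5 - 5 = -10)
l = 34 (l = 4*(5 + 6) - 10 = 4*11 - 10 = 44 - 10 = 34)
J(Q) = -12 - 8*Q - 4*Q² (J(Q) = -4*((Q² + 2*Q) + 3) = -4*(3 + Q² + 2*Q) = -12 - 8*Q - 4*Q²)
J(l)*L(W(3)) = (-12 - 8*34 - 4*34²)*8 = (-12 - 272 - 4*1156)*8 = (-12 - 272 - 4624)*8 = -4908*8 = -39264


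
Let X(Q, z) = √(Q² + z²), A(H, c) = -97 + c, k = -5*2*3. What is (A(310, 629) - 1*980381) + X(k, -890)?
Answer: -979849 + 10*√7930 ≈ -9.7896e+5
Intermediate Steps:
k = -30 (k = -10*3 = -30)
(A(310, 629) - 1*980381) + X(k, -890) = ((-97 + 629) - 1*980381) + √((-30)² + (-890)²) = (532 - 980381) + √(900 + 792100) = -979849 + √793000 = -979849 + 10*√7930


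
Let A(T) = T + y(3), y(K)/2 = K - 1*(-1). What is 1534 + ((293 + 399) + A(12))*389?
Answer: 278502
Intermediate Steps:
y(K) = 2 + 2*K (y(K) = 2*(K - 1*(-1)) = 2*(K + 1) = 2*(1 + K) = 2 + 2*K)
A(T) = 8 + T (A(T) = T + (2 + 2*3) = T + (2 + 6) = T + 8 = 8 + T)
1534 + ((293 + 399) + A(12))*389 = 1534 + ((293 + 399) + (8 + 12))*389 = 1534 + (692 + 20)*389 = 1534 + 712*389 = 1534 + 276968 = 278502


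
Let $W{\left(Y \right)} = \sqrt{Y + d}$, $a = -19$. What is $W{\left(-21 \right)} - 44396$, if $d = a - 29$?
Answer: $-44396 + i \sqrt{69} \approx -44396.0 + 8.3066 i$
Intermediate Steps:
$d = -48$ ($d = -19 - 29 = -48$)
$W{\left(Y \right)} = \sqrt{-48 + Y}$ ($W{\left(Y \right)} = \sqrt{Y - 48} = \sqrt{-48 + Y}$)
$W{\left(-21 \right)} - 44396 = \sqrt{-48 - 21} - 44396 = \sqrt{-69} - 44396 = i \sqrt{69} - 44396 = -44396 + i \sqrt{69}$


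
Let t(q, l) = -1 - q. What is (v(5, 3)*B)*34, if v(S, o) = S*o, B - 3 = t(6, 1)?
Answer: -2040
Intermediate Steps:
B = -4 (B = 3 + (-1 - 1*6) = 3 + (-1 - 6) = 3 - 7 = -4)
(v(5, 3)*B)*34 = ((5*3)*(-4))*34 = (15*(-4))*34 = -60*34 = -2040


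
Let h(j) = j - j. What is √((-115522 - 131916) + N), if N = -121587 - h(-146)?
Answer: 5*I*√14761 ≈ 607.47*I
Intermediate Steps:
h(j) = 0
N = -121587 (N = -121587 - 1*0 = -121587 + 0 = -121587)
√((-115522 - 131916) + N) = √((-115522 - 131916) - 121587) = √(-247438 - 121587) = √(-369025) = 5*I*√14761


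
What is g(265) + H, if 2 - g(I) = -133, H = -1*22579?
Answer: -22444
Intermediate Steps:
H = -22579
g(I) = 135 (g(I) = 2 - 1*(-133) = 2 + 133 = 135)
g(265) + H = 135 - 22579 = -22444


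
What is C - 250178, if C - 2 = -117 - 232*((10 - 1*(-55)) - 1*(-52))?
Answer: -277437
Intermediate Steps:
C = -27259 (C = 2 + (-117 - 232*((10 - 1*(-55)) - 1*(-52))) = 2 + (-117 - 232*((10 + 55) + 52)) = 2 + (-117 - 232*(65 + 52)) = 2 + (-117 - 232*117) = 2 + (-117 - 27144) = 2 - 27261 = -27259)
C - 250178 = -27259 - 250178 = -277437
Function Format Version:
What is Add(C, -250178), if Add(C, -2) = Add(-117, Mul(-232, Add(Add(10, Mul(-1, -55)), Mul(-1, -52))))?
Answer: -277437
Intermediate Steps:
C = -27259 (C = Add(2, Add(-117, Mul(-232, Add(Add(10, Mul(-1, -55)), Mul(-1, -52))))) = Add(2, Add(-117, Mul(-232, Add(Add(10, 55), 52)))) = Add(2, Add(-117, Mul(-232, Add(65, 52)))) = Add(2, Add(-117, Mul(-232, 117))) = Add(2, Add(-117, -27144)) = Add(2, -27261) = -27259)
Add(C, -250178) = Add(-27259, -250178) = -277437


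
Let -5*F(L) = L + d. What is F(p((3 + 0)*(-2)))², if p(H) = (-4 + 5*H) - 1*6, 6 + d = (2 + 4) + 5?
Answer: 49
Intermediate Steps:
d = 5 (d = -6 + ((2 + 4) + 5) = -6 + (6 + 5) = -6 + 11 = 5)
p(H) = -10 + 5*H (p(H) = (-4 + 5*H) - 6 = -10 + 5*H)
F(L) = -1 - L/5 (F(L) = -(L + 5)/5 = -(5 + L)/5 = -1 - L/5)
F(p((3 + 0)*(-2)))² = (-1 - (-10 + 5*((3 + 0)*(-2)))/5)² = (-1 - (-10 + 5*(3*(-2)))/5)² = (-1 - (-10 + 5*(-6))/5)² = (-1 - (-10 - 30)/5)² = (-1 - ⅕*(-40))² = (-1 + 8)² = 7² = 49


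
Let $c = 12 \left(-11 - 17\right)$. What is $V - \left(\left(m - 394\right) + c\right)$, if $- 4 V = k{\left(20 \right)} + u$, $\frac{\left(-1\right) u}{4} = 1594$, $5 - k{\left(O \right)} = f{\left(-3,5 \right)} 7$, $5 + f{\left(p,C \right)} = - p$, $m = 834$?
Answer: $\frac{5941}{4} \approx 1485.3$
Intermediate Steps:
$f{\left(p,C \right)} = -5 - p$
$k{\left(O \right)} = 19$ ($k{\left(O \right)} = 5 - \left(-5 - -3\right) 7 = 5 - \left(-5 + 3\right) 7 = 5 - \left(-2\right) 7 = 5 - -14 = 5 + 14 = 19$)
$c = -336$ ($c = 12 \left(-28\right) = -336$)
$u = -6376$ ($u = \left(-4\right) 1594 = -6376$)
$V = \frac{6357}{4}$ ($V = - \frac{19 - 6376}{4} = \left(- \frac{1}{4}\right) \left(-6357\right) = \frac{6357}{4} \approx 1589.3$)
$V - \left(\left(m - 394\right) + c\right) = \frac{6357}{4} - \left(\left(834 - 394\right) - 336\right) = \frac{6357}{4} - \left(440 - 336\right) = \frac{6357}{4} - 104 = \frac{5941}{4}$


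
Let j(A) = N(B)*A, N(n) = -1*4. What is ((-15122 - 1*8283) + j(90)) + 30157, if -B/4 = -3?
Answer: 6392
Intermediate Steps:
B = 12 (B = -4*(-3) = 12)
N(n) = -4
j(A) = -4*A
((-15122 - 1*8283) + j(90)) + 30157 = ((-15122 - 1*8283) - 4*90) + 30157 = ((-15122 - 8283) - 360) + 30157 = (-23405 - 360) + 30157 = -23765 + 30157 = 6392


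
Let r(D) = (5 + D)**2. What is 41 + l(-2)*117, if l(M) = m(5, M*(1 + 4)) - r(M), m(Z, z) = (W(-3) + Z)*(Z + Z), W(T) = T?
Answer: 1328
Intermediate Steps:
m(Z, z) = 2*Z*(-3 + Z) (m(Z, z) = (-3 + Z)*(Z + Z) = (-3 + Z)*(2*Z) = 2*Z*(-3 + Z))
l(M) = 20 - (5 + M)**2 (l(M) = 2*5*(-3 + 5) - (5 + M)**2 = 2*5*2 - (5 + M)**2 = 20 - (5 + M)**2)
41 + l(-2)*117 = 41 + (20 - (5 - 2)**2)*117 = 41 + (20 - 1*3**2)*117 = 41 + (20 - 1*9)*117 = 41 + (20 - 9)*117 = 41 + 11*117 = 41 + 1287 = 1328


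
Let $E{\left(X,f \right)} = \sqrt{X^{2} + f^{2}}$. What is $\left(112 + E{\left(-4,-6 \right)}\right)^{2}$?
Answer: $12596 + 448 \sqrt{13} \approx 14211.0$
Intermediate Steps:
$\left(112 + E{\left(-4,-6 \right)}\right)^{2} = \left(112 + \sqrt{\left(-4\right)^{2} + \left(-6\right)^{2}}\right)^{2} = \left(112 + \sqrt{16 + 36}\right)^{2} = \left(112 + \sqrt{52}\right)^{2} = \left(112 + 2 \sqrt{13}\right)^{2}$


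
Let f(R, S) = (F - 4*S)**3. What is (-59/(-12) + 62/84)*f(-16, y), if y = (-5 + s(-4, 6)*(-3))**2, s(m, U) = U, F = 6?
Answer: -1115529306250/21 ≈ -5.3120e+10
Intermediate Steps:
y = 529 (y = (-5 + 6*(-3))**2 = (-5 - 18)**2 = (-23)**2 = 529)
f(R, S) = (6 - 4*S)**3
(-59/(-12) + 62/84)*f(-16, y) = (-59/(-12) + 62/84)*(-8*(-3 + 2*529)**3) = (-59*(-1/12) + 62*(1/84))*(-8*(-3 + 1058)**3) = (59/12 + 31/42)*(-8*1055**3) = 475*(-8*1174241375)/84 = (475/84)*(-9393931000) = -1115529306250/21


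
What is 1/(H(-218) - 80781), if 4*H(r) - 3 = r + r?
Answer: -4/323557 ≈ -1.2363e-5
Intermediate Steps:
H(r) = ¾ + r/2 (H(r) = ¾ + (r + r)/4 = ¾ + (2*r)/4 = ¾ + r/2)
1/(H(-218) - 80781) = 1/((¾ + (½)*(-218)) - 80781) = 1/((¾ - 109) - 80781) = 1/(-433/4 - 80781) = 1/(-323557/4) = -4/323557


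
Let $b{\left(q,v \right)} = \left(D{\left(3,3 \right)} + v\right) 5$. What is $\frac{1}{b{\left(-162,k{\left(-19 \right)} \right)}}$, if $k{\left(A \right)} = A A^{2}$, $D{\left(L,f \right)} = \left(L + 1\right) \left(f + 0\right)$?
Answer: $- \frac{1}{34235} \approx -2.921 \cdot 10^{-5}$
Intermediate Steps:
$D{\left(L,f \right)} = f \left(1 + L\right)$ ($D{\left(L,f \right)} = \left(1 + L\right) f = f \left(1 + L\right)$)
$k{\left(A \right)} = A^{3}$
$b{\left(q,v \right)} = 60 + 5 v$ ($b{\left(q,v \right)} = \left(3 \left(1 + 3\right) + v\right) 5 = \left(3 \cdot 4 + v\right) 5 = \left(12 + v\right) 5 = 60 + 5 v$)
$\frac{1}{b{\left(-162,k{\left(-19 \right)} \right)}} = \frac{1}{60 + 5 \left(-19\right)^{3}} = \frac{1}{60 + 5 \left(-6859\right)} = \frac{1}{60 - 34295} = \frac{1}{-34235} = - \frac{1}{34235}$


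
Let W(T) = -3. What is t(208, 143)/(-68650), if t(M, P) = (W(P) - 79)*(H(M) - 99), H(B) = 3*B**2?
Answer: 5317413/34325 ≈ 154.91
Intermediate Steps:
t(M, P) = 8118 - 246*M**2 (t(M, P) = (-3 - 79)*(3*M**2 - 99) = -82*(-99 + 3*M**2) = 8118 - 246*M**2)
t(208, 143)/(-68650) = (8118 - 246*208**2)/(-68650) = (8118 - 246*43264)*(-1/68650) = (8118 - 10642944)*(-1/68650) = -10634826*(-1/68650) = 5317413/34325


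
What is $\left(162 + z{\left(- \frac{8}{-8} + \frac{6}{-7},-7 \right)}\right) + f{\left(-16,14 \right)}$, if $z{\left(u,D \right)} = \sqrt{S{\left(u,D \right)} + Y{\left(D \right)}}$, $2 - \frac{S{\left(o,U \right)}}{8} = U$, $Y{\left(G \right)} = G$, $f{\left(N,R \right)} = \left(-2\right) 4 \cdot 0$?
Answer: $162 + \sqrt{65} \approx 170.06$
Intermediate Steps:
$f{\left(N,R \right)} = 0$ ($f{\left(N,R \right)} = \left(-8\right) 0 = 0$)
$S{\left(o,U \right)} = 16 - 8 U$
$z{\left(u,D \right)} = \sqrt{16 - 7 D}$ ($z{\left(u,D \right)} = \sqrt{\left(16 - 8 D\right) + D} = \sqrt{16 - 7 D}$)
$\left(162 + z{\left(- \frac{8}{-8} + \frac{6}{-7},-7 \right)}\right) + f{\left(-16,14 \right)} = \left(162 + \sqrt{16 - -49}\right) + 0 = \left(162 + \sqrt{16 + 49}\right) + 0 = \left(162 + \sqrt{65}\right) + 0 = 162 + \sqrt{65}$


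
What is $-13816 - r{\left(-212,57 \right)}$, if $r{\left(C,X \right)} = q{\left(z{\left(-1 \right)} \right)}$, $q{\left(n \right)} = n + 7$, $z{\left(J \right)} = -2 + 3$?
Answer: $-13824$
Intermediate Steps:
$z{\left(J \right)} = 1$
$q{\left(n \right)} = 7 + n$
$r{\left(C,X \right)} = 8$ ($r{\left(C,X \right)} = 7 + 1 = 8$)
$-13816 - r{\left(-212,57 \right)} = -13816 - 8 = -13824$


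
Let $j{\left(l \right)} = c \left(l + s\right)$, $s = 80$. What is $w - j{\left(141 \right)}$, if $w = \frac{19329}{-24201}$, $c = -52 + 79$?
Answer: $- \frac{48142232}{8067} \approx -5967.8$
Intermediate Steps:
$c = 27$
$w = - \frac{6443}{8067}$ ($w = 19329 \left(- \frac{1}{24201}\right) = - \frac{6443}{8067} \approx -0.79869$)
$j{\left(l \right)} = 2160 + 27 l$ ($j{\left(l \right)} = 27 \left(l + 80\right) = 27 \left(80 + l\right) = 2160 + 27 l$)
$w - j{\left(141 \right)} = - \frac{6443}{8067} - \left(2160 + 27 \cdot 141\right) = - \frac{6443}{8067} - \left(2160 + 3807\right) = - \frac{6443}{8067} - 5967 = - \frac{48142232}{8067}$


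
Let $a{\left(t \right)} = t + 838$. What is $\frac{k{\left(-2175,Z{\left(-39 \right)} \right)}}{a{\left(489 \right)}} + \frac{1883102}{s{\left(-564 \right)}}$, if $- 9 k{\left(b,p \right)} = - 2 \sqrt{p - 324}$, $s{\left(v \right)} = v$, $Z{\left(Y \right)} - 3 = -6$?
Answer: $- \frac{20033}{6} + \frac{2 i \sqrt{327}}{11943} \approx -3338.8 + 0.0030282 i$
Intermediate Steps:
$Z{\left(Y \right)} = -3$ ($Z{\left(Y \right)} = 3 - 6 = -3$)
$a{\left(t \right)} = 838 + t$
$k{\left(b,p \right)} = \frac{2 \sqrt{-324 + p}}{9}$ ($k{\left(b,p \right)} = - \frac{\left(-2\right) \sqrt{p - 324}}{9} = - \frac{\left(-2\right) \sqrt{-324 + p}}{9} = \frac{2 \sqrt{-324 + p}}{9}$)
$\frac{k{\left(-2175,Z{\left(-39 \right)} \right)}}{a{\left(489 \right)}} + \frac{1883102}{s{\left(-564 \right)}} = \frac{\frac{2}{9} \sqrt{-324 - 3}}{838 + 489} + \frac{1883102}{-564} = \frac{\frac{2}{9} \sqrt{-327}}{1327} + 1883102 \left(- \frac{1}{564}\right) = \frac{2 i \sqrt{327}}{9} \cdot \frac{1}{1327} - \frac{20033}{6} = \frac{2 i \sqrt{327}}{11943} - \frac{20033}{6} = - \frac{20033}{6} + \frac{2 i \sqrt{327}}{11943}$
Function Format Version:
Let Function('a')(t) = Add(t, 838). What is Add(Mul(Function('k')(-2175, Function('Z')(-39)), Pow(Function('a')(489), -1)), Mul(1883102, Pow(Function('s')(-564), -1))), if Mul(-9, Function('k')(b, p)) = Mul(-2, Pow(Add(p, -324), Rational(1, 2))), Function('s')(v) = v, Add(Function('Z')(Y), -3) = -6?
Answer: Add(Rational(-20033, 6), Mul(Rational(2, 11943), I, Pow(327, Rational(1, 2)))) ≈ Add(-3338.8, Mul(0.0030282, I))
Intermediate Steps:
Function('Z')(Y) = -3 (Function('Z')(Y) = Add(3, -6) = -3)
Function('a')(t) = Add(838, t)
Function('k')(b, p) = Mul(Rational(2, 9), Pow(Add(-324, p), Rational(1, 2))) (Function('k')(b, p) = Mul(Rational(-1, 9), Mul(-2, Pow(Add(p, -324), Rational(1, 2)))) = Mul(Rational(-1, 9), Mul(-2, Pow(Add(-324, p), Rational(1, 2)))) = Mul(Rational(2, 9), Pow(Add(-324, p), Rational(1, 2))))
Add(Mul(Function('k')(-2175, Function('Z')(-39)), Pow(Function('a')(489), -1)), Mul(1883102, Pow(Function('s')(-564), -1))) = Add(Mul(Mul(Rational(2, 9), Pow(Add(-324, -3), Rational(1, 2))), Pow(Add(838, 489), -1)), Mul(1883102, Pow(-564, -1))) = Add(Mul(Mul(Rational(2, 9), Pow(-327, Rational(1, 2))), Pow(1327, -1)), Mul(1883102, Rational(-1, 564))) = Add(Mul(Mul(Rational(2, 9), Mul(I, Pow(327, Rational(1, 2)))), Rational(1, 1327)), Rational(-20033, 6)) = Add(Mul(Mul(Rational(2, 9), I, Pow(327, Rational(1, 2))), Rational(1, 1327)), Rational(-20033, 6)) = Add(Mul(Rational(2, 11943), I, Pow(327, Rational(1, 2))), Rational(-20033, 6)) = Add(Rational(-20033, 6), Mul(Rational(2, 11943), I, Pow(327, Rational(1, 2))))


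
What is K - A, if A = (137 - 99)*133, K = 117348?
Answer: 112294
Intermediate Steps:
A = 5054 (A = 38*133 = 5054)
K - A = 117348 - 1*5054 = 117348 - 5054 = 112294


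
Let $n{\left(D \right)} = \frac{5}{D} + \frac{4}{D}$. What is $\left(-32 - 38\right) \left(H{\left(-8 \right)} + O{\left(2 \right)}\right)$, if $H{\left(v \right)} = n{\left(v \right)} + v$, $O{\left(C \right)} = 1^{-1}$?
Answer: $\frac{2275}{4} \approx 568.75$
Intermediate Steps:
$n{\left(D \right)} = \frac{9}{D}$
$O{\left(C \right)} = 1$
$H{\left(v \right)} = v + \frac{9}{v}$ ($H{\left(v \right)} = \frac{9}{v} + v = v + \frac{9}{v}$)
$\left(-32 - 38\right) \left(H{\left(-8 \right)} + O{\left(2 \right)}\right) = \left(-32 - 38\right) \left(\left(-8 + \frac{9}{-8}\right) + 1\right) = - 70 \left(\left(-8 + 9 \left(- \frac{1}{8}\right)\right) + 1\right) = - 70 \left(\left(-8 - \frac{9}{8}\right) + 1\right) = - 70 \left(- \frac{73}{8} + 1\right) = \left(-70\right) \left(- \frac{65}{8}\right) = \frac{2275}{4}$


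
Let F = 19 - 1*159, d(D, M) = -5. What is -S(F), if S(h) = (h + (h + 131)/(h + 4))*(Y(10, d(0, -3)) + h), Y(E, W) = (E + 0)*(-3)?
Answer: -95155/4 ≈ -23789.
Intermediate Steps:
F = -140 (F = 19 - 159 = -140)
Y(E, W) = -3*E (Y(E, W) = E*(-3) = -3*E)
S(h) = (-30 + h)*(h + (131 + h)/(4 + h)) (S(h) = (h + (h + 131)/(h + 4))*(-3*10 + h) = (h + (131 + h)/(4 + h))*(-30 + h) = (-30 + h)*(h + (131 + h)/(4 + h)))
-S(F) = -(-3930 + (-140)³ - 25*(-140)² - 19*(-140))/(4 - 140) = -(-3930 - 2744000 - 25*19600 + 2660)/(-136) = -(-1)*(-3930 - 2744000 - 490000 + 2660)/136 = -(-1)*(-3235270)/136 = -1*95155/4 = -95155/4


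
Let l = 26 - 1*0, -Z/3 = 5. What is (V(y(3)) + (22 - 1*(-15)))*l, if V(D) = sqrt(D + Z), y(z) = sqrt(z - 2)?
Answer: 962 + 26*I*sqrt(14) ≈ 962.0 + 97.283*I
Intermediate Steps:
y(z) = sqrt(-2 + z)
Z = -15 (Z = -3*5 = -15)
V(D) = sqrt(-15 + D) (V(D) = sqrt(D - 15) = sqrt(-15 + D))
l = 26 (l = 26 + 0 = 26)
(V(y(3)) + (22 - 1*(-15)))*l = (sqrt(-15 + sqrt(-2 + 3)) + (22 - 1*(-15)))*26 = (sqrt(-15 + sqrt(1)) + (22 + 15))*26 = (sqrt(-15 + 1) + 37)*26 = (sqrt(-14) + 37)*26 = (I*sqrt(14) + 37)*26 = (37 + I*sqrt(14))*26 = 962 + 26*I*sqrt(14)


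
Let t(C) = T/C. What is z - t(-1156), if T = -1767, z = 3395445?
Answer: 3925132653/1156 ≈ 3.3954e+6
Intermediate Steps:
t(C) = -1767/C
z - t(-1156) = 3395445 - (-1767)/(-1156) = 3395445 - (-1767)*(-1)/1156 = 3395445 - 1*1767/1156 = 3395445 - 1767/1156 = 3925132653/1156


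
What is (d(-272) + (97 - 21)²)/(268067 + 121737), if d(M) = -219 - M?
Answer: 5829/389804 ≈ 0.014954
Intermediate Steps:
(d(-272) + (97 - 21)²)/(268067 + 121737) = ((-219 - 1*(-272)) + (97 - 21)²)/(268067 + 121737) = ((-219 + 272) + 76²)/389804 = (53 + 5776)*(1/389804) = 5829*(1/389804) = 5829/389804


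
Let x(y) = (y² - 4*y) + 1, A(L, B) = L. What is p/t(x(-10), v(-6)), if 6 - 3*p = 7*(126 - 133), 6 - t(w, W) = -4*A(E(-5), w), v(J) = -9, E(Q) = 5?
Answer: 55/78 ≈ 0.70513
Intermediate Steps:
x(y) = 1 + y² - 4*y
t(w, W) = 26 (t(w, W) = 6 - (-4)*5 = 6 - 1*(-20) = 6 + 20 = 26)
p = 55/3 (p = 2 - 7*(126 - 133)/3 = 2 - 7*(-7)/3 = 2 - ⅓*(-49) = 2 + 49/3 = 55/3 ≈ 18.333)
p/t(x(-10), v(-6)) = (55/3)/26 = (55/3)*(1/26) = 55/78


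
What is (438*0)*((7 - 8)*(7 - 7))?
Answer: 0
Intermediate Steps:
(438*0)*((7 - 8)*(7 - 7)) = 0*(-1*0) = 0*0 = 0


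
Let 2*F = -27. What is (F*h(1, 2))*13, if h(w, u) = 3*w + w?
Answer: -702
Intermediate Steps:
F = -27/2 (F = (½)*(-27) = -27/2 ≈ -13.500)
h(w, u) = 4*w
(F*h(1, 2))*13 = -54*13 = -702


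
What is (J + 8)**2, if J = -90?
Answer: 6724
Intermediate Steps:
(J + 8)**2 = (-90 + 8)**2 = (-82)**2 = 6724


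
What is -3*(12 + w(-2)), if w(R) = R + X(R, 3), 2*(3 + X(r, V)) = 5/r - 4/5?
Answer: -321/20 ≈ -16.050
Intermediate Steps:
X(r, V) = -17/5 + 5/(2*r) (X(r, V) = -3 + (5/r - 4/5)/2 = -3 + (5/r - 4*⅕)/2 = -3 + (5/r - ⅘)/2 = -3 + (-⅘ + 5/r)/2 = -3 + (-⅖ + 5/(2*r)) = -17/5 + 5/(2*r))
w(R) = R + (25 - 34*R)/(10*R)
-3*(12 + w(-2)) = -3*(12 + (-17/5 - 2 + (5/2)/(-2))) = -3*(12 + (-17/5 - 2 + (5/2)*(-½))) = -3*(12 + (-17/5 - 2 - 5/4)) = -3*(12 - 133/20) = -3*107/20 = -321/20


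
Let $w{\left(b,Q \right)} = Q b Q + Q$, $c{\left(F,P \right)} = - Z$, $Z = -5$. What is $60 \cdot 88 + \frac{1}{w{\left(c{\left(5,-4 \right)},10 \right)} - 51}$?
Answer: $\frac{2423521}{459} \approx 5280.0$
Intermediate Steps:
$c{\left(F,P \right)} = 5$ ($c{\left(F,P \right)} = \left(-1\right) \left(-5\right) = 5$)
$w{\left(b,Q \right)} = Q + b Q^{2}$ ($w{\left(b,Q \right)} = b Q^{2} + Q = Q + b Q^{2}$)
$60 \cdot 88 + \frac{1}{w{\left(c{\left(5,-4 \right)},10 \right)} - 51} = 60 \cdot 88 + \frac{1}{10 \left(1 + 10 \cdot 5\right) - 51} = 5280 + \frac{1}{10 \left(1 + 50\right) - 51} = 5280 + \frac{1}{10 \cdot 51 - 51} = 5280 + \frac{1}{510 - 51} = 5280 + \frac{1}{459} = \frac{2423521}{459}$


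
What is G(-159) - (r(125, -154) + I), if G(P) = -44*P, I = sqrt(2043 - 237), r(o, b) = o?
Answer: 6871 - sqrt(1806) ≈ 6828.5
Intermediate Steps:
I = sqrt(1806) ≈ 42.497
G(-159) - (r(125, -154) + I) = -44*(-159) - (125 + sqrt(1806)) = 6996 + (-125 - sqrt(1806)) = 6871 - sqrt(1806)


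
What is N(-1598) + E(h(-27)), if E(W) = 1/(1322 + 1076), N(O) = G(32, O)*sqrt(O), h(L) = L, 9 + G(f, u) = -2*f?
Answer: 1/2398 - 73*I*sqrt(1598) ≈ 0.00041701 - 2918.2*I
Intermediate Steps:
G(f, u) = -9 - 2*f
N(O) = -73*sqrt(O) (N(O) = (-9 - 2*32)*sqrt(O) = (-9 - 64)*sqrt(O) = -73*sqrt(O))
E(W) = 1/2398
N(-1598) + E(h(-27)) = -73*I*sqrt(1598) + 1/2398 = 1/2398 - 73*I*sqrt(1598)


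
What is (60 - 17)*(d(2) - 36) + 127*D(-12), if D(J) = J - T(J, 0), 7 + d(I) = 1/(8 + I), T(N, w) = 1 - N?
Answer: -50197/10 ≈ -5019.7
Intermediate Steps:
d(I) = -7 + 1/(8 + I)
D(J) = -1 + 2*J (D(J) = J - (1 - J) = J + (-1 + J) = -1 + 2*J)
(60 - 17)*(d(2) - 36) + 127*D(-12) = (60 - 17)*((-55 - 7*2)/(8 + 2) - 36) + 127*(-1 + 2*(-12)) = 43*((-55 - 14)/10 - 36) + 127*(-1 - 24) = 43*((⅒)*(-69) - 36) + 127*(-25) = 43*(-69/10 - 36) - 3175 = 43*(-429/10) - 3175 = -18447/10 - 3175 = -50197/10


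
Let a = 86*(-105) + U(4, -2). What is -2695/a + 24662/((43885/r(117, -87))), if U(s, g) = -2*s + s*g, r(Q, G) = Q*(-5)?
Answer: -26078162869/79396742 ≈ -328.45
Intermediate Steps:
r(Q, G) = -5*Q
U(s, g) = -2*s + g*s
a = -9046 (a = 86*(-105) + 4*(-2 - 2) = -9030 + 4*(-4) = -9030 - 16 = -9046)
-2695/a + 24662/((43885/r(117, -87))) = -2695/(-9046) + 24662/((43885/((-5*117)))) = -2695*(-1/9046) + 24662/((43885/(-585))) = 2695/9046 + 24662/((43885*(-1/585))) = 2695/9046 + 24662/(-8777/117) = 2695/9046 + 24662*(-117/8777) = 2695/9046 - 2885454/8777 = -26078162869/79396742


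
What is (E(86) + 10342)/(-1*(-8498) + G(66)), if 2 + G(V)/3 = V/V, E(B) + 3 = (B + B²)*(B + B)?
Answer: 1297243/8495 ≈ 152.71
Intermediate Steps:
E(B) = -3 + 2*B*(B + B²) (E(B) = -3 + (B + B²)*(B + B) = -3 + (B + B²)*(2*B) = -3 + 2*B*(B + B²))
G(V) = -3 (G(V) = -6 + 3*(V/V) = -6 + 3*1 = -6 + 3 = -3)
(E(86) + 10342)/(-1*(-8498) + G(66)) = ((-3 + 2*86² + 2*86³) + 10342)/(-1*(-8498) - 3) = ((-3 + 2*7396 + 2*636056) + 10342)/(8498 - 3) = ((-3 + 14792 + 1272112) + 10342)/8495 = (1286901 + 10342)*(1/8495) = 1297243*(1/8495) = 1297243/8495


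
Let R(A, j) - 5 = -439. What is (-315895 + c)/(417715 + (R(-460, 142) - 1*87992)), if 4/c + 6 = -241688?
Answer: -12724987689/13264529261 ≈ -0.95932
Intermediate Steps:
c = -2/120847 (c = 4/(-6 - 241688) = 4/(-241694) = 4*(-1/241694) = -2/120847 ≈ -1.6550e-5)
R(A, j) = -434 (R(A, j) = 5 - 439 = -434)
(-315895 + c)/(417715 + (R(-460, 142) - 1*87992)) = (-315895 - 2/120847)/(417715 + (-434 - 1*87992)) = -38174963067/(120847*(417715 + (-434 - 87992))) = -38174963067/(120847*(417715 - 88426)) = -38174963067/120847/329289 = -38174963067/120847*1/329289 = -12724987689/13264529261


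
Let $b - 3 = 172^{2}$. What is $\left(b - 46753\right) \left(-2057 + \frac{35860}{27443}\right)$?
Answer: $\frac{968409435906}{27443} \approx 3.5288 \cdot 10^{7}$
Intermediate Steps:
$b = 29587$ ($b = 3 + 172^{2} = 3 + 29584 = 29587$)
$\left(b - 46753\right) \left(-2057 + \frac{35860}{27443}\right) = \left(29587 - 46753\right) \left(-2057 + \frac{35860}{27443}\right) = - 17166 \left(-2057 + 35860 \cdot \frac{1}{27443}\right) = - 17166 \left(-2057 + \frac{35860}{27443}\right) = \left(-17166\right) \left(- \frac{56414391}{27443}\right) = \frac{968409435906}{27443}$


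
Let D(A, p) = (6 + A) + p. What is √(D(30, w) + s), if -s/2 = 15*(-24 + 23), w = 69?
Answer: 3*√15 ≈ 11.619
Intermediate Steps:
D(A, p) = 6 + A + p
s = 30 (s = -30*(-24 + 23) = -30*(-1) = -2*(-15) = 30)
√(D(30, w) + s) = √((6 + 30 + 69) + 30) = √(105 + 30) = √135 = 3*√15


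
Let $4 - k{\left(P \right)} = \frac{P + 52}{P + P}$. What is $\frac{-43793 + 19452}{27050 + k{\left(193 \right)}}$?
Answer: $- \frac{9395626}{10442599} \approx -0.89974$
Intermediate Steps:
$k{\left(P \right)} = 4 - \frac{52 + P}{2 P}$ ($k{\left(P \right)} = 4 - \frac{P + 52}{P + P} = 4 - \frac{52 + P}{2 P}$)
$\frac{-43793 + 19452}{27050 + k{\left(193 \right)}} = \frac{-43793 + 19452}{27050 + \left(\frac{7}{2} - \frac{26}{193}\right)} = - \frac{24341}{27050 + \left(\frac{7}{2} - \frac{26}{193}\right)} = - \frac{24341}{27050 + \frac{1299}{386}} = - \frac{24341}{\frac{10442599}{386}} = \left(-24341\right) \frac{386}{10442599} = - \frac{9395626}{10442599}$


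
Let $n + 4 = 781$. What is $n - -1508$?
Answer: $2285$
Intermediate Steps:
$n = 777$ ($n = -4 + 781 = 777$)
$n - -1508 = 777 - -1508 = 777 + 1508 = 2285$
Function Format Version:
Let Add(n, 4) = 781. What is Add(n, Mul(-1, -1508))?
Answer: 2285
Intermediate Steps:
n = 777 (n = Add(-4, 781) = 777)
Add(n, Mul(-1, -1508)) = Add(777, Mul(-1, -1508)) = Add(777, 1508) = 2285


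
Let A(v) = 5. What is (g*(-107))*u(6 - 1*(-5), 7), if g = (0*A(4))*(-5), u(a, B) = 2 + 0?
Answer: 0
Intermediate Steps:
u(a, B) = 2
g = 0 (g = (0*5)*(-5) = 0*(-5) = 0)
(g*(-107))*u(6 - 1*(-5), 7) = (0*(-107))*2 = 0*2 = 0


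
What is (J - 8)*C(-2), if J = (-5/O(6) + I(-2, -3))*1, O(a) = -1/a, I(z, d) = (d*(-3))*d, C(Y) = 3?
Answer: -15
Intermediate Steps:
I(z, d) = -3*d² (I(z, d) = (-3*d)*d = -3*d²)
J = 3 (J = (-5/((-1/6)) - 3*(-3)²)*1 = (-5/((-1*⅙)) - 3*9)*1 = (-5/(-⅙) - 27)*1 = (-5*(-6) - 27)*1 = (30 - 27)*1 = 3*1 = 3)
(J - 8)*C(-2) = (3 - 8)*3 = -5*3 = -15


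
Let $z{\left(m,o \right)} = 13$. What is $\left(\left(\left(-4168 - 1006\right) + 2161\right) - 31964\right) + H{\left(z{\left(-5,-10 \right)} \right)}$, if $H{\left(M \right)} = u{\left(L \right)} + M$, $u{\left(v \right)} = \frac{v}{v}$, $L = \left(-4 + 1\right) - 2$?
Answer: $-34963$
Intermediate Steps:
$L = -5$ ($L = -3 - 2 = -5$)
$u{\left(v \right)} = 1$
$H{\left(M \right)} = 1 + M$
$\left(\left(\left(-4168 - 1006\right) + 2161\right) - 31964\right) + H{\left(z{\left(-5,-10 \right)} \right)} = \left(\left(\left(-4168 - 1006\right) + 2161\right) - 31964\right) + \left(1 + 13\right) = \left(\left(-5174 + 2161\right) - 31964\right) + 14 = \left(-3013 - 31964\right) + 14 = -34977 + 14 = -34963$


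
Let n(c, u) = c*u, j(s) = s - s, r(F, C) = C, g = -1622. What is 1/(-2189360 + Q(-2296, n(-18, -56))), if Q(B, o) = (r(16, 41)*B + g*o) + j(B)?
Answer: -1/3918472 ≈ -2.5520e-7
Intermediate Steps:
j(s) = 0
Q(B, o) = -1622*o + 41*B (Q(B, o) = (41*B - 1622*o) + 0 = (-1622*o + 41*B) + 0 = -1622*o + 41*B)
1/(-2189360 + Q(-2296, n(-18, -56))) = 1/(-2189360 + (-(-29196)*(-56) + 41*(-2296))) = 1/(-2189360 + (-1622*1008 - 94136)) = 1/(-2189360 + (-1634976 - 94136)) = 1/(-2189360 - 1729112) = 1/(-3918472) = -1/3918472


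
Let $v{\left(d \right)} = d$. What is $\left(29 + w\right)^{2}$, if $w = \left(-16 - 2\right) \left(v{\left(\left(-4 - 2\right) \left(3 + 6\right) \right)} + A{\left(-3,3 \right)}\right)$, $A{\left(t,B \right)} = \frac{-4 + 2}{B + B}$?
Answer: $1014049$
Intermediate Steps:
$A{\left(t,B \right)} = - \frac{1}{B}$ ($A{\left(t,B \right)} = - \frac{2}{2 B} = - 2 \frac{1}{2 B} = - \frac{1}{B}$)
$w = 978$ ($w = \left(-16 - 2\right) \left(\left(-4 - 2\right) \left(3 + 6\right) - \frac{1}{3}\right) = - 18 \left(\left(-6\right) 9 - \frac{1}{3}\right) = - 18 \left(-54 - \frac{1}{3}\right) = \left(-18\right) \left(- \frac{163}{3}\right) = 978$)
$\left(29 + w\right)^{2} = \left(29 + 978\right)^{2} = 1007^{2} = 1014049$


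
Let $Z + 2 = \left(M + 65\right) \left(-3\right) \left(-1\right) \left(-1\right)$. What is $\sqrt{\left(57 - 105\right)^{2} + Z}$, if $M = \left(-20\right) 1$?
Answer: $\sqrt{2167} \approx 46.551$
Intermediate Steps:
$M = -20$
$Z = -137$ ($Z = -2 + \left(-20 + 65\right) \left(-3\right) \left(-1\right) \left(-1\right) = -2 + 45 \cdot 3 \left(-1\right) = -2 + 45 \left(-3\right) = -2 - 135 = -137$)
$\sqrt{\left(57 - 105\right)^{2} + Z} = \sqrt{\left(57 - 105\right)^{2} - 137} = \sqrt{\left(-48\right)^{2} - 137} = \sqrt{2304 - 137} = \sqrt{2167}$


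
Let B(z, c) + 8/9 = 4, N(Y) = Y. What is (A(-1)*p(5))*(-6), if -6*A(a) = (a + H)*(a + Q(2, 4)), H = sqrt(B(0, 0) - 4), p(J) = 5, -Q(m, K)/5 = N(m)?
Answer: 55 - 110*I*sqrt(2)/3 ≈ 55.0 - 51.854*I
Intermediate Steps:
Q(m, K) = -5*m
B(z, c) = 28/9 (B(z, c) = -8/9 + 4 = 28/9)
H = 2*I*sqrt(2)/3 (H = sqrt(28/9 - 4) = sqrt(-8/9) = 2*I*sqrt(2)/3 ≈ 0.94281*I)
A(a) = -(-10 + a)*(a + 2*I*sqrt(2)/3)/6 (A(a) = -(a + 2*I*sqrt(2)/3)*(a - 5*2)/6 = -(a + 2*I*sqrt(2)/3)*(a - 10)/6 = -(a + 2*I*sqrt(2)/3)*(-10 + a)/6 = -(-10 + a)*(a + 2*I*sqrt(2)/3)/6)
(A(-1)*p(5))*(-6) = ((-1/6*(-1)**2 + (5/3)*(-1) + 10*I*sqrt(2)/9 - 1/9*I*(-1)*sqrt(2))*5)*(-6) = ((-1/6*1 - 5/3 + 10*I*sqrt(2)/9 + I*sqrt(2)/9)*5)*(-6) = ((-1/6 - 5/3 + 10*I*sqrt(2)/9 + I*sqrt(2)/9)*5)*(-6) = ((-11/6 + 11*I*sqrt(2)/9)*5)*(-6) = (-55/6 + 55*I*sqrt(2)/9)*(-6) = 55 - 110*I*sqrt(2)/3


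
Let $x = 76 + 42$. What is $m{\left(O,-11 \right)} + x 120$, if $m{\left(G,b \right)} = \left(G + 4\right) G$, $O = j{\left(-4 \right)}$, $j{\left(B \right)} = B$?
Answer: $14160$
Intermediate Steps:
$O = -4$
$x = 118$
$m{\left(G,b \right)} = G \left(4 + G\right)$ ($m{\left(G,b \right)} = \left(4 + G\right) G = G \left(4 + G\right)$)
$m{\left(O,-11 \right)} + x 120 = - 4 \left(4 - 4\right) + 118 \cdot 120 = \left(-4\right) 0 + 14160 = 0 + 14160 = 14160$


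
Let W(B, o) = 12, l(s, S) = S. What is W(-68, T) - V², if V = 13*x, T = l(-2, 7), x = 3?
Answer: -1509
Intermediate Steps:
T = 7
V = 39 (V = 13*3 = 39)
W(-68, T) - V² = 12 - 1*39² = 12 - 1*1521 = 12 - 1521 = -1509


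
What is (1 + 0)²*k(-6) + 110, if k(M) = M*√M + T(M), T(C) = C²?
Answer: 146 - 6*I*√6 ≈ 146.0 - 14.697*I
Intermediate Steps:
k(M) = M² + M^(3/2) (k(M) = M*√M + M² = M^(3/2) + M² = M² + M^(3/2))
(1 + 0)²*k(-6) + 110 = (1 + 0)²*((-6)² + (-6)^(3/2)) + 110 = 1²*(36 - 6*I*√6) + 110 = 1*(36 - 6*I*√6) + 110 = (36 - 6*I*√6) + 110 = 146 - 6*I*√6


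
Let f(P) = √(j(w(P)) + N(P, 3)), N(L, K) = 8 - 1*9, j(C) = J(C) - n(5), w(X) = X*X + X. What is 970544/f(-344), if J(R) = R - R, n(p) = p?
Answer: -485272*I*√6/3 ≈ -3.9622e+5*I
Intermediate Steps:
J(R) = 0
w(X) = X + X² (w(X) = X² + X = X + X²)
j(C) = -5 (j(C) = 0 - 1*5 = 0 - 5 = -5)
N(L, K) = -1 (N(L, K) = 8 - 9 = -1)
f(P) = I*√6 (f(P) = √(-5 - 1) = √(-6) = I*√6)
970544/f(-344) = 970544/((I*√6)) = 970544*(-I*√6/6) = -485272*I*√6/3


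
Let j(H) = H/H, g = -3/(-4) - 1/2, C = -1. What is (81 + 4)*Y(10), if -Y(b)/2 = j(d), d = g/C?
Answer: -170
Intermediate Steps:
g = ¼ (g = -3*(-¼) - 1*½ = ¾ - ½ = ¼ ≈ 0.25000)
d = -¼ (d = (¼)/(-1) = (¼)*(-1) = -¼ ≈ -0.25000)
j(H) = 1
Y(b) = -2 (Y(b) = -2*1 = -2)
(81 + 4)*Y(10) = (81 + 4)*(-2) = 85*(-2) = -170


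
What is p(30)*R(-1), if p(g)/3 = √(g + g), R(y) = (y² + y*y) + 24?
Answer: 156*√15 ≈ 604.19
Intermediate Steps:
R(y) = 24 + 2*y² (R(y) = (y² + y²) + 24 = 2*y² + 24 = 24 + 2*y²)
p(g) = 3*√2*√g (p(g) = 3*√(g + g) = 3*√(2*g) = 3*(√2*√g) = 3*√2*√g)
p(30)*R(-1) = (3*√2*√30)*(24 + 2*(-1)²) = (6*√15)*(24 + 2*1) = (6*√15)*(24 + 2) = (6*√15)*26 = 156*√15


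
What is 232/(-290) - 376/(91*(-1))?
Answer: 1516/455 ≈ 3.3319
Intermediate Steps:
232/(-290) - 376/(91*(-1)) = 232*(-1/290) - 376/(-91) = -⅘ - 376*(-1/91) = -⅘ + 376/91 = 1516/455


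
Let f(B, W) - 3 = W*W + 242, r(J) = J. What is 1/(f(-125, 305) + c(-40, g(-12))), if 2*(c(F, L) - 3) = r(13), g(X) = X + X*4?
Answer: 2/186559 ≈ 1.0720e-5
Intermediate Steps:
g(X) = 5*X (g(X) = X + 4*X = 5*X)
c(F, L) = 19/2 (c(F, L) = 3 + (½)*13 = 3 + 13/2 = 19/2)
f(B, W) = 245 + W² (f(B, W) = 3 + (W*W + 242) = 3 + (W² + 242) = 3 + (242 + W²) = 245 + W²)
1/(f(-125, 305) + c(-40, g(-12))) = 1/((245 + 305²) + 19/2) = 1/((245 + 93025) + 19/2) = 1/(93270 + 19/2) = 1/(186559/2) = 2/186559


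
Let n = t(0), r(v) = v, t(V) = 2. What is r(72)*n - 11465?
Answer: -11321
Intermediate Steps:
n = 2
r(72)*n - 11465 = 72*2 - 11465 = 144 - 11465 = -11321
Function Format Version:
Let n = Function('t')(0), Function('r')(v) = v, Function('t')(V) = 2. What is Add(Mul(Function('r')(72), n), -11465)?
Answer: -11321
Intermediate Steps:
n = 2
Add(Mul(Function('r')(72), n), -11465) = Add(Mul(72, 2), -11465) = Add(144, -11465) = -11321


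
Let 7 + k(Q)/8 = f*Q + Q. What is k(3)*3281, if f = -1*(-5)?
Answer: 288728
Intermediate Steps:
f = 5
k(Q) = -56 + 48*Q (k(Q) = -56 + 8*(5*Q + Q) = -56 + 8*(6*Q) = -56 + 48*Q)
k(3)*3281 = (-56 + 48*3)*3281 = (-56 + 144)*3281 = 88*3281 = 288728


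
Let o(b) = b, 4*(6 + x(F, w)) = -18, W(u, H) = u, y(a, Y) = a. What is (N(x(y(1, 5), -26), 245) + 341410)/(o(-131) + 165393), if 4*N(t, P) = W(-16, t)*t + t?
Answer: 2731595/1322096 ≈ 2.0661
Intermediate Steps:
x(F, w) = -21/2 (x(F, w) = -6 + (¼)*(-18) = -6 - 9/2 = -21/2)
N(t, P) = -15*t/4 (N(t, P) = (-16*t + t)/4 = (-15*t)/4 = -15*t/4)
(N(x(y(1, 5), -26), 245) + 341410)/(o(-131) + 165393) = (-15/4*(-21/2) + 341410)/(-131 + 165393) = (315/8 + 341410)/165262 = (2731595/8)*(1/165262) = 2731595/1322096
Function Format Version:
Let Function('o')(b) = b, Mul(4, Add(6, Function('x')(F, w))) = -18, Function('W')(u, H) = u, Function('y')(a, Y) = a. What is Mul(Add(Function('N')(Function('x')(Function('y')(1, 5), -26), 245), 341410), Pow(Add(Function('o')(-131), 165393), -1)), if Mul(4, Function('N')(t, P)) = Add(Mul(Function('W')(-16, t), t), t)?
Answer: Rational(2731595, 1322096) ≈ 2.0661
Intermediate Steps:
Function('x')(F, w) = Rational(-21, 2) (Function('x')(F, w) = Add(-6, Mul(Rational(1, 4), -18)) = Add(-6, Rational(-9, 2)) = Rational(-21, 2))
Function('N')(t, P) = Mul(Rational(-15, 4), t) (Function('N')(t, P) = Mul(Rational(1, 4), Add(Mul(-16, t), t)) = Mul(Rational(1, 4), Mul(-15, t)) = Mul(Rational(-15, 4), t))
Mul(Add(Function('N')(Function('x')(Function('y')(1, 5), -26), 245), 341410), Pow(Add(Function('o')(-131), 165393), -1)) = Mul(Add(Mul(Rational(-15, 4), Rational(-21, 2)), 341410), Pow(Add(-131, 165393), -1)) = Mul(Add(Rational(315, 8), 341410), Pow(165262, -1)) = Mul(Rational(2731595, 8), Rational(1, 165262)) = Rational(2731595, 1322096)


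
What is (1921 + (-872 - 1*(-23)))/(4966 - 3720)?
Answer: 536/623 ≈ 0.86035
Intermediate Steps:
(1921 + (-872 - 1*(-23)))/(4966 - 3720) = (1921 + (-872 + 23))/1246 = (1921 - 849)*(1/1246) = 1072*(1/1246) = 536/623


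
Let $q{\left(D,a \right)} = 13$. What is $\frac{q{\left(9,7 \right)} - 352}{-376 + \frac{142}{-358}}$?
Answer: $\frac{60681}{67375} \approx 0.90065$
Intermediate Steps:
$\frac{q{\left(9,7 \right)} - 352}{-376 + \frac{142}{-358}} = \frac{13 - 352}{-376 + \frac{142}{-358}} = - \frac{339}{-376 + 142 \left(- \frac{1}{358}\right)} = - \frac{339}{-376 - \frac{71}{179}} = - \frac{339}{- \frac{67375}{179}} = \left(-339\right) \left(- \frac{179}{67375}\right) = \frac{60681}{67375}$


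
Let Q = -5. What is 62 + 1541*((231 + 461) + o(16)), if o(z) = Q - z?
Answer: 1034073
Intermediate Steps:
o(z) = -5 - z
62 + 1541*((231 + 461) + o(16)) = 62 + 1541*((231 + 461) + (-5 - 1*16)) = 62 + 1541*(692 + (-5 - 16)) = 62 + 1541*(692 - 21) = 62 + 1541*671 = 62 + 1034011 = 1034073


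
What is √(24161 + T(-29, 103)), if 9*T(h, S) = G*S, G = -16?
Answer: √215801/3 ≈ 154.85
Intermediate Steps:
T(h, S) = -16*S/9 (T(h, S) = (-16*S)/9 = -16*S/9)
√(24161 + T(-29, 103)) = √(24161 - 16/9*103) = √(24161 - 1648/9) = √(215801/9) = √215801/3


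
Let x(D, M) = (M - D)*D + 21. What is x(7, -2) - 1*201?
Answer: -243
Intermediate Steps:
x(D, M) = 21 + D*(M - D) (x(D, M) = D*(M - D) + 21 = 21 + D*(M - D))
x(7, -2) - 1*201 = (21 - 1*7**2 + 7*(-2)) - 1*201 = (21 - 1*49 - 14) - 201 = (21 - 49 - 14) - 201 = -42 - 201 = -243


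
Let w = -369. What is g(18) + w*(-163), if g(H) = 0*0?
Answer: 60147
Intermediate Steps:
g(H) = 0
g(18) + w*(-163) = 0 - 369*(-163) = 0 + 60147 = 60147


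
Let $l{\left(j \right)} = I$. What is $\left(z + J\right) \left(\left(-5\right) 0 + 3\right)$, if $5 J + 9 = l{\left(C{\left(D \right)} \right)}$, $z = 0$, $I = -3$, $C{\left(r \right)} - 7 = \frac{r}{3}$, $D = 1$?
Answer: $- \frac{36}{5} \approx -7.2$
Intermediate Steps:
$C{\left(r \right)} = 7 + \frac{r}{3}$
$l{\left(j \right)} = -3$
$J = - \frac{12}{5}$ ($J = - \frac{9}{5} + \frac{1}{5} \left(-3\right) = - \frac{9}{5} - \frac{3}{5} = - \frac{12}{5} \approx -2.4$)
$\left(z + J\right) \left(\left(-5\right) 0 + 3\right) = \left(0 - \frac{12}{5}\right) \left(\left(-5\right) 0 + 3\right) = - \frac{12 \left(0 + 3\right)}{5} = \left(- \frac{12}{5}\right) 3 = - \frac{36}{5}$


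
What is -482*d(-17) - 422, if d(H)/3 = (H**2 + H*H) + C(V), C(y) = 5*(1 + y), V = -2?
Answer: -828980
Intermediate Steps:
C(y) = 5 + 5*y
d(H) = -15 + 6*H**2 (d(H) = 3*((H**2 + H*H) + (5 + 5*(-2))) = 3*((H**2 + H**2) + (5 - 10)) = 3*(2*H**2 - 5) = 3*(-5 + 2*H**2) = -15 + 6*H**2)
-482*d(-17) - 422 = -482*(-15 + 6*(-17)**2) - 422 = -482*(-15 + 6*289) - 422 = -482*(-15 + 1734) - 422 = -482*1719 - 422 = -828558 - 422 = -828980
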